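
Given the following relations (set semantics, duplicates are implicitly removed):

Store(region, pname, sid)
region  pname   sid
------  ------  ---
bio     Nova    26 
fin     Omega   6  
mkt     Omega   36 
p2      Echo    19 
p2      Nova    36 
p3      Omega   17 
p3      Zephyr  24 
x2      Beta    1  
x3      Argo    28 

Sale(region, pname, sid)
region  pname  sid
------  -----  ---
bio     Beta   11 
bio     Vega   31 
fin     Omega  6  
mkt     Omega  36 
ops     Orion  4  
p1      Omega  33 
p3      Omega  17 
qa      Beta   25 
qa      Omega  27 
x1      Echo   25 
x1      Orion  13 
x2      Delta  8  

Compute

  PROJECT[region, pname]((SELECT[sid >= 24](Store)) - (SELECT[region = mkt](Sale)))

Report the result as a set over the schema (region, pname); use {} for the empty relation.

{(bio, Nova), (p2, Nova), (p3, Zephyr), (x3, Argo)}

Selection sid >= 24: {(bio, Nova, 26), (mkt, Omega, 36), (p2, Nova, 36), (p3, Zephyr, 24), (x3, Argo, 28)}
Selection region = mkt: {(mkt, Omega, 36)}
Taking the difference: {(bio, Nova, 26), (p2, Nova, 36), (p3, Zephyr, 24), (x3, Argo, 28)}
Projecting to region, pname: {(bio, Nova), (p2, Nova), (p3, Zephyr), (x3, Argo)}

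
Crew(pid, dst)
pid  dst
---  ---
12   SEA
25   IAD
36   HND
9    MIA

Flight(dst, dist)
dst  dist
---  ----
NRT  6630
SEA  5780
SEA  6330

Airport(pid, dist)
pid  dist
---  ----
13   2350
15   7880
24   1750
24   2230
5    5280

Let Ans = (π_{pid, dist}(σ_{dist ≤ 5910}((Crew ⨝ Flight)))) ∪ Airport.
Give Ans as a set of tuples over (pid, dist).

Crew ⋈ Flight (natural join on dst): {(12, SEA, 5780), (12, SEA, 6330)}
σ[dist ≤ 5910]: keep tuples satisfying dist ≤ 5910 → {(12, SEA, 5780)}
π_{pid, dist} gives {(12, 5780)}.
Set union of the two operands is {(12, 5780), (13, 2350), (15, 7880), (24, 1750), (24, 2230), (5, 5280)}.

{(12, 5780), (13, 2350), (15, 7880), (24, 1750), (24, 2230), (5, 5280)}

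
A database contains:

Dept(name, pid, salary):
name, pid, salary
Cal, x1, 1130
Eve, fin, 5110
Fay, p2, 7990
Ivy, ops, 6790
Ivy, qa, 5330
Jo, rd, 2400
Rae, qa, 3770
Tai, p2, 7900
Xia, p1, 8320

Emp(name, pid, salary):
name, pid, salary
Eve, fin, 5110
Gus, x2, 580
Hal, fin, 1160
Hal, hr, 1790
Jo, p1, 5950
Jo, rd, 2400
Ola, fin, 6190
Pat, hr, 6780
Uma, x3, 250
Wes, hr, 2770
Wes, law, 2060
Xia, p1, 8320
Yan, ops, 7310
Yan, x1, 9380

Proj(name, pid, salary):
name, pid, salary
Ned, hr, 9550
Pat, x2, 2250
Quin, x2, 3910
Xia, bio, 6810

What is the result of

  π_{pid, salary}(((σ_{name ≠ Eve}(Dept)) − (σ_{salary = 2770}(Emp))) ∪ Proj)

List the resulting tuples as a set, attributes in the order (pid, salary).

Selection name ≠ Eve: {(Cal, x1, 1130), (Fay, p2, 7990), (Ivy, ops, 6790), (Ivy, qa, 5330), (Jo, rd, 2400), (Rae, qa, 3770), (Tai, p2, 7900), (Xia, p1, 8320)}
Selection salary = 2770: {(Wes, hr, 2770)}
Taking the difference: {(Cal, x1, 1130), (Fay, p2, 7990), (Ivy, ops, 6790), (Ivy, qa, 5330), (Jo, rd, 2400), (Rae, qa, 3770), (Tai, p2, 7900), (Xia, p1, 8320)}
Taking the union: {(Cal, x1, 1130), (Fay, p2, 7990), (Ivy, ops, 6790), (Ivy, qa, 5330), (Jo, rd, 2400), (Ned, hr, 9550), (Pat, x2, 2250), (Quin, x2, 3910), (Rae, qa, 3770), (Tai, p2, 7900), (Xia, bio, 6810), (Xia, p1, 8320)}
π[pid, salary]: project onto (pid, salary) → {(bio, 6810), (hr, 9550), (ops, 6790), (p1, 8320), (p2, 7900), (p2, 7990), (qa, 3770), (qa, 5330), (rd, 2400), (x1, 1130), (x2, 2250), (x2, 3910)}

{(bio, 6810), (hr, 9550), (ops, 6790), (p1, 8320), (p2, 7900), (p2, 7990), (qa, 3770), (qa, 5330), (rd, 2400), (x1, 1130), (x2, 2250), (x2, 3910)}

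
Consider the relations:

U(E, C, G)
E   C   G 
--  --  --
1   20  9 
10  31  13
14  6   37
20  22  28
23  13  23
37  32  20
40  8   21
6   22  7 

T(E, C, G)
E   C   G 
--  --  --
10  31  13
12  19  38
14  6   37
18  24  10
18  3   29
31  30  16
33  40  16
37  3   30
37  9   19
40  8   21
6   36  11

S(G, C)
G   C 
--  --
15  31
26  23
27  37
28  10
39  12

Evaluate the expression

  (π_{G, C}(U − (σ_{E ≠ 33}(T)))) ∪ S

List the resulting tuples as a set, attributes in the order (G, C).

Selection E ≠ 33: {(10, 31, 13), (12, 19, 38), (14, 6, 37), (18, 24, 10), (18, 3, 29), (31, 30, 16), (37, 3, 30), (37, 9, 19), (40, 8, 21), (6, 36, 11)}
Difference: {(1, 20, 9), (10, 31, 13), (14, 6, 37), (20, 22, 28), (23, 13, 23), (37, 32, 20), (40, 8, 21), (6, 22, 7)} with {(10, 31, 13), (12, 19, 38), (14, 6, 37), (18, 24, 10), (18, 3, 29), (31, 30, 16), (37, 3, 30), (37, 9, 19), (40, 8, 21), (6, 36, 11)} → {(1, 20, 9), (20, 22, 28), (23, 13, 23), (37, 32, 20), (6, 22, 7)}
π[G, C]: project onto (G, C) → {(20, 32), (23, 13), (28, 22), (7, 22), (9, 20)}
Union: {(20, 32), (23, 13), (28, 22), (7, 22), (9, 20)} with {(15, 31), (26, 23), (27, 37), (28, 10), (39, 12)} → {(15, 31), (20, 32), (23, 13), (26, 23), (27, 37), (28, 10), (28, 22), (39, 12), (7, 22), (9, 20)}

{(15, 31), (20, 32), (23, 13), (26, 23), (27, 37), (28, 10), (28, 22), (39, 12), (7, 22), (9, 20)}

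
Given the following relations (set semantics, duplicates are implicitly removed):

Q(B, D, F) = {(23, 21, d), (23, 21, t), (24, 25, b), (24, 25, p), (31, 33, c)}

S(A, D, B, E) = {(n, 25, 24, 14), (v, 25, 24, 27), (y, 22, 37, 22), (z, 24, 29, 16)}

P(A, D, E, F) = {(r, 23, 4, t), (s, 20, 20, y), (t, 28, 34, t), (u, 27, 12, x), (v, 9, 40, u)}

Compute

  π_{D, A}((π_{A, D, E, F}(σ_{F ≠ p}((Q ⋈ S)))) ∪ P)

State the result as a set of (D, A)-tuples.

{(20, s), (23, r), (25, n), (25, v), (27, u), (28, t), (9, v)}

Joining Q and S on B, D yields {(24, 25, b, n, 14), (24, 25, b, v, 27), (24, 25, p, n, 14), (24, 25, p, v, 27)}.
Selection F ≠ p: {(24, 25, b, n, 14), (24, 25, b, v, 27)}
Projecting to A, D, E, F: {(n, 25, 14, b), (v, 25, 27, b)}
Taking the union: {(n, 25, 14, b), (r, 23, 4, t), (s, 20, 20, y), (t, 28, 34, t), (u, 27, 12, x), (v, 25, 27, b), (v, 9, 40, u)}
Projecting to D, A: {(20, s), (23, r), (25, n), (25, v), (27, u), (28, t), (9, v)}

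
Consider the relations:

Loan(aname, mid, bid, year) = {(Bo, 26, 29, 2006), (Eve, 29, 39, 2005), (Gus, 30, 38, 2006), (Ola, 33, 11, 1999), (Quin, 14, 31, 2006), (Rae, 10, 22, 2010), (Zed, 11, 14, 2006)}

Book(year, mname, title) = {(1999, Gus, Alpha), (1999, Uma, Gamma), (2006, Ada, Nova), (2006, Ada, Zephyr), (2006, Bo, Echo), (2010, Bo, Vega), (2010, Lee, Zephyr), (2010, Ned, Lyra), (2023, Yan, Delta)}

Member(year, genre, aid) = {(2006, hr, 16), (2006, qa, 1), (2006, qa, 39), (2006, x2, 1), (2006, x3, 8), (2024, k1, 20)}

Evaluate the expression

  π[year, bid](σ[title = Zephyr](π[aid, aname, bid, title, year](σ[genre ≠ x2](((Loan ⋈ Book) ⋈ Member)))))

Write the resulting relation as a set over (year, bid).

{(2006, 14), (2006, 29), (2006, 31), (2006, 38)}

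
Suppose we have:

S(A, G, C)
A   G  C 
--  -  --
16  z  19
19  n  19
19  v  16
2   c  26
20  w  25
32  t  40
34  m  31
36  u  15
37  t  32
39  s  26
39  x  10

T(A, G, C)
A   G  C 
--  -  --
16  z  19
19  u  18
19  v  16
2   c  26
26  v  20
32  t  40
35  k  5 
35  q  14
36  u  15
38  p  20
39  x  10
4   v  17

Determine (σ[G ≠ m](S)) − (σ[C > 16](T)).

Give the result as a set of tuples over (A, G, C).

Selection G ≠ m: {(16, z, 19), (19, n, 19), (19, v, 16), (2, c, 26), (20, w, 25), (32, t, 40), (36, u, 15), (37, t, 32), (39, s, 26), (39, x, 10)}
Selection C > 16: {(16, z, 19), (19, u, 18), (2, c, 26), (26, v, 20), (32, t, 40), (38, p, 20), (4, v, 17)}
Difference: {(16, z, 19), (19, n, 19), (19, v, 16), (2, c, 26), (20, w, 25), (32, t, 40), (36, u, 15), (37, t, 32), (39, s, 26), (39, x, 10)} with {(16, z, 19), (19, u, 18), (2, c, 26), (26, v, 20), (32, t, 40), (38, p, 20), (4, v, 17)} → {(19, n, 19), (19, v, 16), (20, w, 25), (36, u, 15), (37, t, 32), (39, s, 26), (39, x, 10)}

{(19, n, 19), (19, v, 16), (20, w, 25), (36, u, 15), (37, t, 32), (39, s, 26), (39, x, 10)}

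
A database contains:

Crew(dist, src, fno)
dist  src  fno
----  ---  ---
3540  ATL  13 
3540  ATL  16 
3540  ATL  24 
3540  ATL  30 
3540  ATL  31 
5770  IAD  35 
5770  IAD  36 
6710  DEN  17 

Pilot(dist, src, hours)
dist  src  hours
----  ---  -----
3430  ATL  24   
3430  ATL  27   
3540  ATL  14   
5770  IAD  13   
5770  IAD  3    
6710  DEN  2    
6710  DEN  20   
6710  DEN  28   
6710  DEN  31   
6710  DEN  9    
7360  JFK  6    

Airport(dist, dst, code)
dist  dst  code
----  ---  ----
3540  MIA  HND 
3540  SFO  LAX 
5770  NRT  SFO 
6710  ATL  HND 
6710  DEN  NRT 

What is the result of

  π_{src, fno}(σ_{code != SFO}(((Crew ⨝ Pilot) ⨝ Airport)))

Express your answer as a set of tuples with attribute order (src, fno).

{(ATL, 13), (ATL, 16), (ATL, 24), (ATL, 30), (ATL, 31), (DEN, 17)}

Crew ⋈ Pilot (natural join on dist, src): {(3540, ATL, 13, 14), (3540, ATL, 16, 14), (3540, ATL, 24, 14), (3540, ATL, 30, 14), (3540, ATL, 31, 14), (5770, IAD, 35, 13), (5770, IAD, 35, 3), (5770, IAD, 36, 13), (5770, IAD, 36, 3), (6710, DEN, 17, 2), (6710, DEN, 17, 20), (6710, DEN, 17, 28), (6710, DEN, 17, 31), (6710, DEN, 17, 9)}
(Crew ⨝ Pilot) ⋈ Airport (natural join on dist): {(3540, ATL, 13, 14, MIA, HND), (3540, ATL, 13, 14, SFO, LAX), (3540, ATL, 16, 14, MIA, HND), (3540, ATL, 16, 14, SFO, LAX), (3540, ATL, 24, 14, MIA, HND), (3540, ATL, 24, 14, SFO, LAX), (3540, ATL, 30, 14, MIA, HND), (3540, ATL, 30, 14, SFO, LAX), (3540, ATL, 31, 14, MIA, HND), (3540, ATL, 31, 14, SFO, LAX), (5770, IAD, 35, 13, NRT, SFO), (5770, IAD, 35, 3, NRT, SFO), (5770, IAD, 36, 13, NRT, SFO), (5770, IAD, 36, 3, NRT, SFO), (6710, DEN, 17, 2, ATL, HND), (6710, DEN, 17, 2, DEN, NRT), (6710, DEN, 17, 20, ATL, HND), (6710, DEN, 17, 20, DEN, NRT), (6710, DEN, 17, 28, ATL, HND), (6710, DEN, 17, 28, DEN, NRT), (6710, DEN, 17, 31, ATL, HND), (6710, DEN, 17, 31, DEN, NRT), (6710, DEN, 17, 9, ATL, HND), (6710, DEN, 17, 9, DEN, NRT)}
Selection code != SFO: {(3540, ATL, 13, 14, MIA, HND), (3540, ATL, 13, 14, SFO, LAX), (3540, ATL, 16, 14, MIA, HND), (3540, ATL, 16, 14, SFO, LAX), (3540, ATL, 24, 14, MIA, HND), (3540, ATL, 24, 14, SFO, LAX), (3540, ATL, 30, 14, MIA, HND), (3540, ATL, 30, 14, SFO, LAX), (3540, ATL, 31, 14, MIA, HND), (3540, ATL, 31, 14, SFO, LAX), (6710, DEN, 17, 2, ATL, HND), (6710, DEN, 17, 2, DEN, NRT), (6710, DEN, 17, 20, ATL, HND), (6710, DEN, 17, 20, DEN, NRT), (6710, DEN, 17, 28, ATL, HND), (6710, DEN, 17, 28, DEN, NRT), (6710, DEN, 17, 31, ATL, HND), (6710, DEN, 17, 31, DEN, NRT), (6710, DEN, 17, 9, ATL, HND), (6710, DEN, 17, 9, DEN, NRT)}
π[src, fno]: project onto (src, fno) (14 duplicate(s) eliminated) → {(ATL, 13), (ATL, 16), (ATL, 24), (ATL, 30), (ATL, 31), (DEN, 17)}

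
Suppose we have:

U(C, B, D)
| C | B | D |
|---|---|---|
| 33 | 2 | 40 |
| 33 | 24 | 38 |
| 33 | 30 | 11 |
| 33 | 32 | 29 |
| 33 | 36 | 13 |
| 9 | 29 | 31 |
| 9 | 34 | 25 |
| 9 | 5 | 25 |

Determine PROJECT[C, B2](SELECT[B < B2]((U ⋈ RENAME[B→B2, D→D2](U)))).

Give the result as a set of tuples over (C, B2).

{(33, 24), (33, 30), (33, 32), (33, 36), (9, 29), (9, 34)}

ρ[B→B2, D→D2]: schema becomes (C, B2, D2); tuples unchanged.
U ⋈ RENAME[B→B2, D→D2](U) (natural join on C): {(33, 2, 40, 2, 40), (33, 2, 40, 24, 38), (33, 2, 40, 30, 11), (33, 2, 40, 32, 29), (33, 2, 40, 36, 13), (33, 24, 38, 2, 40), (33, 24, 38, 24, 38), (33, 24, 38, 30, 11), (33, 24, 38, 32, 29), (33, 24, 38, 36, 13), (33, 30, 11, 2, 40), (33, 30, 11, 24, 38), (33, 30, 11, 30, 11), (33, 30, 11, 32, 29), (33, 30, 11, 36, 13), (33, 32, 29, 2, 40), (33, 32, 29, 24, 38), (33, 32, 29, 30, 11), (33, 32, 29, 32, 29), (33, 32, 29, 36, 13), (33, 36, 13, 2, 40), (33, 36, 13, 24, 38), (33, 36, 13, 30, 11), (33, 36, 13, 32, 29), (33, 36, 13, 36, 13), (9, 29, 31, 29, 31), (9, 29, 31, 34, 25), (9, 29, 31, 5, 25), (9, 34, 25, 29, 31), (9, 34, 25, 34, 25), (9, 34, 25, 5, 25), (9, 5, 25, 29, 31), (9, 5, 25, 34, 25), (9, 5, 25, 5, 25)}
Filtering on B < B2 leaves {(33, 2, 40, 24, 38), (33, 2, 40, 30, 11), (33, 2, 40, 32, 29), (33, 2, 40, 36, 13), (33, 24, 38, 30, 11), (33, 24, 38, 32, 29), (33, 24, 38, 36, 13), (33, 30, 11, 32, 29), (33, 30, 11, 36, 13), (33, 32, 29, 36, 13), (9, 29, 31, 34, 25), (9, 5, 25, 29, 31), (9, 5, 25, 34, 25)}.
π_{C, B2} gives {(33, 24), (33, 30), (33, 32), (33, 36), (9, 29), (9, 34)} (7 duplicate(s) eliminated).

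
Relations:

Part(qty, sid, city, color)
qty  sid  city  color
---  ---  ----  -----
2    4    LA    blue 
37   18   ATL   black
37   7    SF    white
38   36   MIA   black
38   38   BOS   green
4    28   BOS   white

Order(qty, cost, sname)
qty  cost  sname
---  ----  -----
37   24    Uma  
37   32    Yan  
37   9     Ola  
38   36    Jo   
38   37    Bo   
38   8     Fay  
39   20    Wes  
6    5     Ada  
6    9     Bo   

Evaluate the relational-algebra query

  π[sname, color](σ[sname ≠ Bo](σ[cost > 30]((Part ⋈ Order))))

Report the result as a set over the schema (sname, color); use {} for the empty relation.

Joining Part and Order on qty yields {(37, 18, ATL, black, 24, Uma), (37, 18, ATL, black, 32, Yan), (37, 18, ATL, black, 9, Ola), (37, 7, SF, white, 24, Uma), (37, 7, SF, white, 32, Yan), (37, 7, SF, white, 9, Ola), (38, 36, MIA, black, 36, Jo), (38, 36, MIA, black, 37, Bo), (38, 36, MIA, black, 8, Fay), (38, 38, BOS, green, 36, Jo), (38, 38, BOS, green, 37, Bo), (38, 38, BOS, green, 8, Fay)}.
Filtering on cost > 30 leaves {(37, 18, ATL, black, 32, Yan), (37, 7, SF, white, 32, Yan), (38, 36, MIA, black, 36, Jo), (38, 36, MIA, black, 37, Bo), (38, 38, BOS, green, 36, Jo), (38, 38, BOS, green, 37, Bo)}.
Filtering on sname ≠ Bo leaves {(37, 18, ATL, black, 32, Yan), (37, 7, SF, white, 32, Yan), (38, 36, MIA, black, 36, Jo), (38, 38, BOS, green, 36, Jo)}.
Projecting to sname, color: {(Jo, black), (Jo, green), (Yan, black), (Yan, white)}

{(Jo, black), (Jo, green), (Yan, black), (Yan, white)}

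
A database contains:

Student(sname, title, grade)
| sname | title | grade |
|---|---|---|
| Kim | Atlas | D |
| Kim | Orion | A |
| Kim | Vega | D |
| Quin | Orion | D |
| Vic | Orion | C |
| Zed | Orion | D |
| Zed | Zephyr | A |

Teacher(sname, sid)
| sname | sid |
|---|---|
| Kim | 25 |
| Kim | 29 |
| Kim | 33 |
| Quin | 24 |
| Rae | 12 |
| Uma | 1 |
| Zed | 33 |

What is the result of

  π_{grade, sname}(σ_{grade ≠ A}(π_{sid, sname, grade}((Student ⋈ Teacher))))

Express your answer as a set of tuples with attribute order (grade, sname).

Joining Student and Teacher on sname yields {(Kim, Atlas, D, 25), (Kim, Atlas, D, 29), (Kim, Atlas, D, 33), (Kim, Orion, A, 25), (Kim, Orion, A, 29), (Kim, Orion, A, 33), (Kim, Vega, D, 25), (Kim, Vega, D, 29), (Kim, Vega, D, 33), (Quin, Orion, D, 24), (Zed, Orion, D, 33), (Zed, Zephyr, A, 33)}.
Keep only column(s) sid, sname, grade (3 duplicate(s) eliminated): {(24, Quin, D), (25, Kim, A), (25, Kim, D), (29, Kim, A), (29, Kim, D), (33, Kim, A), (33, Kim, D), (33, Zed, A), (33, Zed, D)}
σ[grade ≠ A]: keep tuples satisfying grade ≠ A → {(24, Quin, D), (25, Kim, D), (29, Kim, D), (33, Kim, D), (33, Zed, D)}
Keep only column(s) grade, sname (2 duplicate(s) eliminated): {(D, Kim), (D, Quin), (D, Zed)}

{(D, Kim), (D, Quin), (D, Zed)}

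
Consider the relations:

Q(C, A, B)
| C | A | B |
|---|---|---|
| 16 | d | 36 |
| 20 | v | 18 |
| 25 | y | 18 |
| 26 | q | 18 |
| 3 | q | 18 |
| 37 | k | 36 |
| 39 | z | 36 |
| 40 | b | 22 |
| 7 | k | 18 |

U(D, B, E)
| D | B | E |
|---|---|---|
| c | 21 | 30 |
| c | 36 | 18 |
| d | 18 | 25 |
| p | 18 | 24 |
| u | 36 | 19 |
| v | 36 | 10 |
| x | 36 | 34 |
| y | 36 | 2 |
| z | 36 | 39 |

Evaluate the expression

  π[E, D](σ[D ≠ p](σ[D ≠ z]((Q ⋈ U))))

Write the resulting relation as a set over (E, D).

{(10, v), (18, c), (19, u), (2, y), (25, d), (34, x)}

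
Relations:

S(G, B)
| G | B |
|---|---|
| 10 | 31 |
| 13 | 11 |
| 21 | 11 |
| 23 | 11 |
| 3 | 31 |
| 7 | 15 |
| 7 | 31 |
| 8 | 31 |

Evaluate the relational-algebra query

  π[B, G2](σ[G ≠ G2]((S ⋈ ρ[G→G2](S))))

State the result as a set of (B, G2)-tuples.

{(11, 13), (11, 21), (11, 23), (31, 10), (31, 3), (31, 7), (31, 8)}

ρ[G→G2]: schema becomes (G2, B); tuples unchanged.
Natural join on B: {(10, 31, 10), (10, 31, 3), (10, 31, 7), (10, 31, 8), (13, 11, 13), (13, 11, 21), (13, 11, 23), (21, 11, 13), (21, 11, 21), (21, 11, 23), (23, 11, 13), (23, 11, 21), (23, 11, 23), (3, 31, 10), (3, 31, 3), (3, 31, 7), (3, 31, 8), (7, 15, 7), (7, 31, 10), (7, 31, 3), (7, 31, 7), (7, 31, 8), (8, 31, 10), (8, 31, 3), (8, 31, 7), (8, 31, 8)}
σ[G ≠ G2]: keep tuples satisfying G ≠ G2 → {(10, 31, 3), (10, 31, 7), (10, 31, 8), (13, 11, 21), (13, 11, 23), (21, 11, 13), (21, 11, 23), (23, 11, 13), (23, 11, 21), (3, 31, 10), (3, 31, 7), (3, 31, 8), (7, 31, 10), (7, 31, 3), (7, 31, 8), (8, 31, 10), (8, 31, 3), (8, 31, 7)}
Projecting to B, G2 (11 duplicate(s) eliminated): {(11, 13), (11, 21), (11, 23), (31, 10), (31, 3), (31, 7), (31, 8)}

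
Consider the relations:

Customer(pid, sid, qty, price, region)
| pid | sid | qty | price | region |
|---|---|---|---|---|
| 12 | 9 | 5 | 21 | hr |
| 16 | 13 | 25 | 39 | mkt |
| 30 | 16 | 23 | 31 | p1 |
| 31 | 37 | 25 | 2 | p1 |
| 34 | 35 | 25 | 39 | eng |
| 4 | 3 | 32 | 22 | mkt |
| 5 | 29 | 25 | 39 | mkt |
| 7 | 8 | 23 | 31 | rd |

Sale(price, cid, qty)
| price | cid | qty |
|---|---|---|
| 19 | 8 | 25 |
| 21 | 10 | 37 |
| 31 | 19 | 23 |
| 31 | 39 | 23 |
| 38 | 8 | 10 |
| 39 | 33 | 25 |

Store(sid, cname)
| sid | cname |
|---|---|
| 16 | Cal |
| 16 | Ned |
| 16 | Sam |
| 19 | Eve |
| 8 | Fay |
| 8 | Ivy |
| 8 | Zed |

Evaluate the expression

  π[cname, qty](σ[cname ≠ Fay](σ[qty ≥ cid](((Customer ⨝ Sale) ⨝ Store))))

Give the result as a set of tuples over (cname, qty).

{(Cal, 23), (Ivy, 23), (Ned, 23), (Sam, 23), (Zed, 23)}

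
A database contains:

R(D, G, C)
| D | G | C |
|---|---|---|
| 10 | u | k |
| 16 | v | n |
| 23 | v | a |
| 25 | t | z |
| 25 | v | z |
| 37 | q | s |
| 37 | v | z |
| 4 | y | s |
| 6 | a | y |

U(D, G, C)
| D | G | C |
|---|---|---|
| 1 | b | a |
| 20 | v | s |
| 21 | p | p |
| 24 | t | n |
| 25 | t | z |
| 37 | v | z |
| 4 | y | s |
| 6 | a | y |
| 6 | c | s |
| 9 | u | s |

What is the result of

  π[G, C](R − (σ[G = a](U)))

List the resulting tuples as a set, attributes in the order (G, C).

{(q, s), (t, z), (u, k), (v, a), (v, n), (v, z), (y, s)}

Apply σ_{G = a}; surviving tuples: {(6, a, y)}
Difference: {(10, u, k), (16, v, n), (23, v, a), (25, t, z), (25, v, z), (37, q, s), (37, v, z), (4, y, s), (6, a, y)} with {(6, a, y)} → {(10, u, k), (16, v, n), (23, v, a), (25, t, z), (25, v, z), (37, q, s), (37, v, z), (4, y, s)}
Projecting to G, C (1 duplicate(s) eliminated): {(q, s), (t, z), (u, k), (v, a), (v, n), (v, z), (y, s)}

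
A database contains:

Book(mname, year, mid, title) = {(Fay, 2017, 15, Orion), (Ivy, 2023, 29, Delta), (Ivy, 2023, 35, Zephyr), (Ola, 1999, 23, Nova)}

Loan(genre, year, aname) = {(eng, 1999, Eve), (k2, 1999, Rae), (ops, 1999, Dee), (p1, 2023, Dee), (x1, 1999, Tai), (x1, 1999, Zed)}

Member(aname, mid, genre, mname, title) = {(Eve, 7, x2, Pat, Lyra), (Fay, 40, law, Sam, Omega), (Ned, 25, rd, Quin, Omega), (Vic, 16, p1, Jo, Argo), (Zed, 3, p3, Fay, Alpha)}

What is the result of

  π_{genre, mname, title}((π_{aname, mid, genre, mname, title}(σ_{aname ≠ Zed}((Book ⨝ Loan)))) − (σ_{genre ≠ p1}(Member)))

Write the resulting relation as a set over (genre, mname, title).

Book ⋈ Loan (natural join on year): {(Ivy, 2023, 29, Delta, p1, Dee), (Ivy, 2023, 35, Zephyr, p1, Dee), (Ola, 1999, 23, Nova, eng, Eve), (Ola, 1999, 23, Nova, k2, Rae), (Ola, 1999, 23, Nova, ops, Dee), (Ola, 1999, 23, Nova, x1, Tai), (Ola, 1999, 23, Nova, x1, Zed)}
Apply σ_{aname ≠ Zed}; surviving tuples: {(Ivy, 2023, 29, Delta, p1, Dee), (Ivy, 2023, 35, Zephyr, p1, Dee), (Ola, 1999, 23, Nova, eng, Eve), (Ola, 1999, 23, Nova, k2, Rae), (Ola, 1999, 23, Nova, ops, Dee), (Ola, 1999, 23, Nova, x1, Tai)}
π[aname, mid, genre, mname, title]: project onto (aname, mid, genre, mname, title) → {(Dee, 23, ops, Ola, Nova), (Dee, 29, p1, Ivy, Delta), (Dee, 35, p1, Ivy, Zephyr), (Eve, 23, eng, Ola, Nova), (Rae, 23, k2, Ola, Nova), (Tai, 23, x1, Ola, Nova)}
Apply σ_{genre ≠ p1}; surviving tuples: {(Eve, 7, x2, Pat, Lyra), (Fay, 40, law, Sam, Omega), (Ned, 25, rd, Quin, Omega), (Zed, 3, p3, Fay, Alpha)}
Difference: {(Dee, 23, ops, Ola, Nova), (Dee, 29, p1, Ivy, Delta), (Dee, 35, p1, Ivy, Zephyr), (Eve, 23, eng, Ola, Nova), (Rae, 23, k2, Ola, Nova), (Tai, 23, x1, Ola, Nova)} with {(Eve, 7, x2, Pat, Lyra), (Fay, 40, law, Sam, Omega), (Ned, 25, rd, Quin, Omega), (Zed, 3, p3, Fay, Alpha)} → {(Dee, 23, ops, Ola, Nova), (Dee, 29, p1, Ivy, Delta), (Dee, 35, p1, Ivy, Zephyr), (Eve, 23, eng, Ola, Nova), (Rae, 23, k2, Ola, Nova), (Tai, 23, x1, Ola, Nova)}
π[genre, mname, title]: project onto (genre, mname, title) → {(eng, Ola, Nova), (k2, Ola, Nova), (ops, Ola, Nova), (p1, Ivy, Delta), (p1, Ivy, Zephyr), (x1, Ola, Nova)}

{(eng, Ola, Nova), (k2, Ola, Nova), (ops, Ola, Nova), (p1, Ivy, Delta), (p1, Ivy, Zephyr), (x1, Ola, Nova)}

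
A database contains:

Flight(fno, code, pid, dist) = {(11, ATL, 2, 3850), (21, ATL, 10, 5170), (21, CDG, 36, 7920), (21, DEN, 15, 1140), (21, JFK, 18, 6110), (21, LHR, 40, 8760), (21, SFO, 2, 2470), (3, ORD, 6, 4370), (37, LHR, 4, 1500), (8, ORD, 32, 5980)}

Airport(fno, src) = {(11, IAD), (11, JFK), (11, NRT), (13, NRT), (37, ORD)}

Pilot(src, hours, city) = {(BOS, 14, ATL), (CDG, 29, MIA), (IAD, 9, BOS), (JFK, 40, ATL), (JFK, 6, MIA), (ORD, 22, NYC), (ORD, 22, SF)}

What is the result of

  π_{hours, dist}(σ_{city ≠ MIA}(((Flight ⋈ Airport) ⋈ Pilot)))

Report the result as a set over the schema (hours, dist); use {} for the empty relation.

Flight ⋈ Airport (natural join on fno): {(11, ATL, 2, 3850, IAD), (11, ATL, 2, 3850, JFK), (11, ATL, 2, 3850, NRT), (37, LHR, 4, 1500, ORD)}
(Flight ⋈ Airport) ⋈ Pilot (natural join on src): {(11, ATL, 2, 3850, IAD, 9, BOS), (11, ATL, 2, 3850, JFK, 40, ATL), (11, ATL, 2, 3850, JFK, 6, MIA), (37, LHR, 4, 1500, ORD, 22, NYC), (37, LHR, 4, 1500, ORD, 22, SF)}
Filtering on city ≠ MIA leaves {(11, ATL, 2, 3850, IAD, 9, BOS), (11, ATL, 2, 3850, JFK, 40, ATL), (37, LHR, 4, 1500, ORD, 22, NYC), (37, LHR, 4, 1500, ORD, 22, SF)}.
Projecting to hours, dist (1 duplicate(s) eliminated): {(22, 1500), (40, 3850), (9, 3850)}

{(22, 1500), (40, 3850), (9, 3850)}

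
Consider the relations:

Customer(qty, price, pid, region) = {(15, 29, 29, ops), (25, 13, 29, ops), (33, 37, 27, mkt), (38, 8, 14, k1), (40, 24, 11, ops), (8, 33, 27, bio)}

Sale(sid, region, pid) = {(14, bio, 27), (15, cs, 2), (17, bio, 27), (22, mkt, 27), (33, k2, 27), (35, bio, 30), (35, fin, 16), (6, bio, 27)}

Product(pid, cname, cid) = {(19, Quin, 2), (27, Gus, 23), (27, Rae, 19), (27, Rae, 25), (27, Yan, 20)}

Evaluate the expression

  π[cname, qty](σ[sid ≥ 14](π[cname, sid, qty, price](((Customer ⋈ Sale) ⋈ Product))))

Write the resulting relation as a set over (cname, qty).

Natural join on pid, region: {(33, 37, 27, mkt, 22), (8, 33, 27, bio, 14), (8, 33, 27, bio, 17), (8, 33, 27, bio, 6)}
Natural join on pid: {(33, 37, 27, mkt, 22, Gus, 23), (33, 37, 27, mkt, 22, Rae, 19), (33, 37, 27, mkt, 22, Rae, 25), (33, 37, 27, mkt, 22, Yan, 20), (8, 33, 27, bio, 14, Gus, 23), (8, 33, 27, bio, 14, Rae, 19), (8, 33, 27, bio, 14, Rae, 25), (8, 33, 27, bio, 14, Yan, 20), (8, 33, 27, bio, 17, Gus, 23), (8, 33, 27, bio, 17, Rae, 19), (8, 33, 27, bio, 17, Rae, 25), (8, 33, 27, bio, 17, Yan, 20), (8, 33, 27, bio, 6, Gus, 23), (8, 33, 27, bio, 6, Rae, 19), (8, 33, 27, bio, 6, Rae, 25), (8, 33, 27, bio, 6, Yan, 20)}
Projecting to cname, sid, qty, price (4 duplicate(s) eliminated): {(Gus, 14, 8, 33), (Gus, 17, 8, 33), (Gus, 22, 33, 37), (Gus, 6, 8, 33), (Rae, 14, 8, 33), (Rae, 17, 8, 33), (Rae, 22, 33, 37), (Rae, 6, 8, 33), (Yan, 14, 8, 33), (Yan, 17, 8, 33), (Yan, 22, 33, 37), (Yan, 6, 8, 33)}
Selection sid ≥ 14: {(Gus, 14, 8, 33), (Gus, 17, 8, 33), (Gus, 22, 33, 37), (Rae, 14, 8, 33), (Rae, 17, 8, 33), (Rae, 22, 33, 37), (Yan, 14, 8, 33), (Yan, 17, 8, 33), (Yan, 22, 33, 37)}
Projecting to cname, qty (3 duplicate(s) eliminated): {(Gus, 33), (Gus, 8), (Rae, 33), (Rae, 8), (Yan, 33), (Yan, 8)}

{(Gus, 33), (Gus, 8), (Rae, 33), (Rae, 8), (Yan, 33), (Yan, 8)}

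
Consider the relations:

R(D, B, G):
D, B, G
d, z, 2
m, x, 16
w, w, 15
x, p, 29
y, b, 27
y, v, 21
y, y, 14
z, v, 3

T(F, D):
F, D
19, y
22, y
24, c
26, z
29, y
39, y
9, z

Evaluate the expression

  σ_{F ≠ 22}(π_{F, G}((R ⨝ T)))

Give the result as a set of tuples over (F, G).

{(19, 14), (19, 21), (19, 27), (26, 3), (29, 14), (29, 21), (29, 27), (39, 14), (39, 21), (39, 27), (9, 3)}

R ⋈ T (natural join on D): {(y, b, 27, 19), (y, b, 27, 22), (y, b, 27, 29), (y, b, 27, 39), (y, v, 21, 19), (y, v, 21, 22), (y, v, 21, 29), (y, v, 21, 39), (y, y, 14, 19), (y, y, 14, 22), (y, y, 14, 29), (y, y, 14, 39), (z, v, 3, 26), (z, v, 3, 9)}
Keep only column(s) F, G: {(19, 14), (19, 21), (19, 27), (22, 14), (22, 21), (22, 27), (26, 3), (29, 14), (29, 21), (29, 27), (39, 14), (39, 21), (39, 27), (9, 3)}
Selection F ≠ 22: {(19, 14), (19, 21), (19, 27), (26, 3), (29, 14), (29, 21), (29, 27), (39, 14), (39, 21), (39, 27), (9, 3)}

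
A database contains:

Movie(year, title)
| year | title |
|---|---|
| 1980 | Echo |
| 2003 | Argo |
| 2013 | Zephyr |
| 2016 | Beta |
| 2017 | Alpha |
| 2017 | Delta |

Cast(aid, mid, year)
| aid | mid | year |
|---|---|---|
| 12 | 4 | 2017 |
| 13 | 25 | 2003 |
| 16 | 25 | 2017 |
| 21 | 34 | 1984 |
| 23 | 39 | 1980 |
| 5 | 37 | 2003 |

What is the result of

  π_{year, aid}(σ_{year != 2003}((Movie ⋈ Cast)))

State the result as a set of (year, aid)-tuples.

Natural join on year: {(1980, Echo, 23, 39), (2003, Argo, 13, 25), (2003, Argo, 5, 37), (2017, Alpha, 12, 4), (2017, Alpha, 16, 25), (2017, Delta, 12, 4), (2017, Delta, 16, 25)}
Filtering on year != 2003 leaves {(1980, Echo, 23, 39), (2017, Alpha, 12, 4), (2017, Alpha, 16, 25), (2017, Delta, 12, 4), (2017, Delta, 16, 25)}.
π_{year, aid} gives {(1980, 23), (2017, 12), (2017, 16)} (2 duplicate(s) eliminated).

{(1980, 23), (2017, 12), (2017, 16)}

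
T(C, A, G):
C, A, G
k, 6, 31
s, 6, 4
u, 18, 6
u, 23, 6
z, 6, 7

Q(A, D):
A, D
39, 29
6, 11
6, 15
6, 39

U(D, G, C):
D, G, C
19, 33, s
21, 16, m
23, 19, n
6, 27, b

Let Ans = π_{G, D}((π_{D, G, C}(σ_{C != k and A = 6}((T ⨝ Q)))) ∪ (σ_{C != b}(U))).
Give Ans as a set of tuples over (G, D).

Joining T and Q on A yields {(k, 6, 31, 11), (k, 6, 31, 15), (k, 6, 31, 39), (s, 6, 4, 11), (s, 6, 4, 15), (s, 6, 4, 39), (z, 6, 7, 11), (z, 6, 7, 15), (z, 6, 7, 39)}.
Apply σ_{C != k and A = 6}; surviving tuples: {(s, 6, 4, 11), (s, 6, 4, 15), (s, 6, 4, 39), (z, 6, 7, 11), (z, 6, 7, 15), (z, 6, 7, 39)}
π_{D, G, C} gives {(11, 4, s), (11, 7, z), (15, 4, s), (15, 7, z), (39, 4, s), (39, 7, z)}.
Apply σ_{C != b}; surviving tuples: {(19, 33, s), (21, 16, m), (23, 19, n)}
Taking the union: {(11, 4, s), (11, 7, z), (15, 4, s), (15, 7, z), (19, 33, s), (21, 16, m), (23, 19, n), (39, 4, s), (39, 7, z)}
π_{G, D} gives {(16, 21), (19, 23), (33, 19), (4, 11), (4, 15), (4, 39), (7, 11), (7, 15), (7, 39)}.

{(16, 21), (19, 23), (33, 19), (4, 11), (4, 15), (4, 39), (7, 11), (7, 15), (7, 39)}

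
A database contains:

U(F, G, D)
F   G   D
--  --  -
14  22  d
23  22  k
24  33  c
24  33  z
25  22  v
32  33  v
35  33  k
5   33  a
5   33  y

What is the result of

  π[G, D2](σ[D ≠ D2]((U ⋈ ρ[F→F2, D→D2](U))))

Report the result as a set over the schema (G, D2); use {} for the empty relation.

ρ[F→F2, D→D2]: schema becomes (F2, G, D2); tuples unchanged.
Natural join on G: {(14, 22, d, 14, d), (14, 22, d, 23, k), (14, 22, d, 25, v), (23, 22, k, 14, d), (23, 22, k, 23, k), (23, 22, k, 25, v), (24, 33, c, 24, c), (24, 33, c, 24, z), (24, 33, c, 32, v), (24, 33, c, 35, k), (24, 33, c, 5, a), (24, 33, c, 5, y), (24, 33, z, 24, c), (24, 33, z, 24, z), (24, 33, z, 32, v), (24, 33, z, 35, k), (24, 33, z, 5, a), (24, 33, z, 5, y), (25, 22, v, 14, d), (25, 22, v, 23, k), (25, 22, v, 25, v), (32, 33, v, 24, c), (32, 33, v, 24, z), (32, 33, v, 32, v), (32, 33, v, 35, k), (32, 33, v, 5, a), (32, 33, v, 5, y), (35, 33, k, 24, c), (35, 33, k, 24, z), (35, 33, k, 32, v), (35, 33, k, 35, k), (35, 33, k, 5, a), (35, 33, k, 5, y), (5, 33, a, 24, c), (5, 33, a, 24, z), (5, 33, a, 32, v), (5, 33, a, 35, k), (5, 33, a, 5, a), (5, 33, a, 5, y), (5, 33, y, 24, c), (5, 33, y, 24, z), (5, 33, y, 32, v), (5, 33, y, 35, k), (5, 33, y, 5, a), (5, 33, y, 5, y)}
Filtering on D ≠ D2 leaves {(14, 22, d, 23, k), (14, 22, d, 25, v), (23, 22, k, 14, d), (23, 22, k, 25, v), (24, 33, c, 24, z), (24, 33, c, 32, v), (24, 33, c, 35, k), (24, 33, c, 5, a), (24, 33, c, 5, y), (24, 33, z, 24, c), (24, 33, z, 32, v), (24, 33, z, 35, k), (24, 33, z, 5, a), (24, 33, z, 5, y), (25, 22, v, 14, d), (25, 22, v, 23, k), (32, 33, v, 24, c), (32, 33, v, 24, z), (32, 33, v, 35, k), (32, 33, v, 5, a), (32, 33, v, 5, y), (35, 33, k, 24, c), (35, 33, k, 24, z), (35, 33, k, 32, v), (35, 33, k, 5, a), (35, 33, k, 5, y), (5, 33, a, 24, c), (5, 33, a, 24, z), (5, 33, a, 32, v), (5, 33, a, 35, k), (5, 33, a, 5, y), (5, 33, y, 24, c), (5, 33, y, 24, z), (5, 33, y, 32, v), (5, 33, y, 35, k), (5, 33, y, 5, a)}.
Keep only column(s) G, D2 (27 duplicate(s) eliminated): {(22, d), (22, k), (22, v), (33, a), (33, c), (33, k), (33, v), (33, y), (33, z)}

{(22, d), (22, k), (22, v), (33, a), (33, c), (33, k), (33, v), (33, y), (33, z)}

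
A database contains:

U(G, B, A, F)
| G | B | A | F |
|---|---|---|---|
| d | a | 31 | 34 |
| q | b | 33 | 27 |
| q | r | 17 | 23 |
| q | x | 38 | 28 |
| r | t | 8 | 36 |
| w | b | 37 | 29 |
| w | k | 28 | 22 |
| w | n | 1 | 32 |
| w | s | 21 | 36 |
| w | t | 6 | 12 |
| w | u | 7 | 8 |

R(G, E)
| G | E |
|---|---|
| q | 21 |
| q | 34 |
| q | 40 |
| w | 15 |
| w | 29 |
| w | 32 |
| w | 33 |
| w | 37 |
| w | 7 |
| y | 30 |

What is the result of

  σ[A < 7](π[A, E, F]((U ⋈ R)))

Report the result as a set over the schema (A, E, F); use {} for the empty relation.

U ⋈ R (natural join on G): {(q, b, 33, 27, 21), (q, b, 33, 27, 34), (q, b, 33, 27, 40), (q, r, 17, 23, 21), (q, r, 17, 23, 34), (q, r, 17, 23, 40), (q, x, 38, 28, 21), (q, x, 38, 28, 34), (q, x, 38, 28, 40), (w, b, 37, 29, 15), (w, b, 37, 29, 29), (w, b, 37, 29, 32), (w, b, 37, 29, 33), (w, b, 37, 29, 37), (w, b, 37, 29, 7), (w, k, 28, 22, 15), (w, k, 28, 22, 29), (w, k, 28, 22, 32), (w, k, 28, 22, 33), (w, k, 28, 22, 37), (w, k, 28, 22, 7), (w, n, 1, 32, 15), (w, n, 1, 32, 29), (w, n, 1, 32, 32), (w, n, 1, 32, 33), (w, n, 1, 32, 37), (w, n, 1, 32, 7), (w, s, 21, 36, 15), (w, s, 21, 36, 29), (w, s, 21, 36, 32), (w, s, 21, 36, 33), (w, s, 21, 36, 37), (w, s, 21, 36, 7), (w, t, 6, 12, 15), (w, t, 6, 12, 29), (w, t, 6, 12, 32), (w, t, 6, 12, 33), (w, t, 6, 12, 37), (w, t, 6, 12, 7), (w, u, 7, 8, 15), (w, u, 7, 8, 29), (w, u, 7, 8, 32), (w, u, 7, 8, 33), (w, u, 7, 8, 37), (w, u, 7, 8, 7)}
Keep only column(s) A, E, F: {(1, 15, 32), (1, 29, 32), (1, 32, 32), (1, 33, 32), (1, 37, 32), (1, 7, 32), (17, 21, 23), (17, 34, 23), (17, 40, 23), (21, 15, 36), (21, 29, 36), (21, 32, 36), (21, 33, 36), (21, 37, 36), (21, 7, 36), (28, 15, 22), (28, 29, 22), (28, 32, 22), (28, 33, 22), (28, 37, 22), (28, 7, 22), (33, 21, 27), (33, 34, 27), (33, 40, 27), (37, 15, 29), (37, 29, 29), (37, 32, 29), (37, 33, 29), (37, 37, 29), (37, 7, 29), (38, 21, 28), (38, 34, 28), (38, 40, 28), (6, 15, 12), (6, 29, 12), (6, 32, 12), (6, 33, 12), (6, 37, 12), (6, 7, 12), (7, 15, 8), (7, 29, 8), (7, 32, 8), (7, 33, 8), (7, 37, 8), (7, 7, 8)}
σ[A < 7]: keep tuples satisfying A < 7 → {(1, 15, 32), (1, 29, 32), (1, 32, 32), (1, 33, 32), (1, 37, 32), (1, 7, 32), (6, 15, 12), (6, 29, 12), (6, 32, 12), (6, 33, 12), (6, 37, 12), (6, 7, 12)}

{(1, 15, 32), (1, 29, 32), (1, 32, 32), (1, 33, 32), (1, 37, 32), (1, 7, 32), (6, 15, 12), (6, 29, 12), (6, 32, 12), (6, 33, 12), (6, 37, 12), (6, 7, 12)}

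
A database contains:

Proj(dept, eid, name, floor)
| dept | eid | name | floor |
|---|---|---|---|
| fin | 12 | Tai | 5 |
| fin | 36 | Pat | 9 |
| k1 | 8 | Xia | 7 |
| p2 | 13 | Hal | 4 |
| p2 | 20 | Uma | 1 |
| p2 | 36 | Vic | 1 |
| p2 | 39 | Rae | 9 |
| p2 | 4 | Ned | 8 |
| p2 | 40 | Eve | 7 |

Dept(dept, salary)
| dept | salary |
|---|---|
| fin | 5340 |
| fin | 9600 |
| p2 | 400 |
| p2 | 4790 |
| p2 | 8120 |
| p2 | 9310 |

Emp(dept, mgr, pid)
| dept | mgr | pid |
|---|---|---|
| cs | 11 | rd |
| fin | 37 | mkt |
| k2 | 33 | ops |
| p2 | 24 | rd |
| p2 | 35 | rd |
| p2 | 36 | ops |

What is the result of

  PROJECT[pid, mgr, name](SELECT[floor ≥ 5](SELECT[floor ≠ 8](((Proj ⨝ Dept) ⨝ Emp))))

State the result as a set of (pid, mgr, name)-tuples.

{(mkt, 37, Pat), (mkt, 37, Tai), (ops, 36, Eve), (ops, 36, Rae), (rd, 24, Eve), (rd, 24, Rae), (rd, 35, Eve), (rd, 35, Rae)}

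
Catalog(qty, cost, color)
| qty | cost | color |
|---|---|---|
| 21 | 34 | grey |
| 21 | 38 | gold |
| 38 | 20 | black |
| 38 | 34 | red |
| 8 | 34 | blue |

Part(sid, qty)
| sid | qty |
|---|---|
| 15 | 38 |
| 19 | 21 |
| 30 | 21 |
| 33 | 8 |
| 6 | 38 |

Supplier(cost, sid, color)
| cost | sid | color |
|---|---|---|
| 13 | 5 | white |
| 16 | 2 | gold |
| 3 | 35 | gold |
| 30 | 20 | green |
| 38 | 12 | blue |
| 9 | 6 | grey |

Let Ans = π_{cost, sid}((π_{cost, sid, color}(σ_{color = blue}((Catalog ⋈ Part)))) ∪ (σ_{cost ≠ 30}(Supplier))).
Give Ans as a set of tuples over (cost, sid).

{(13, 5), (16, 2), (3, 35), (34, 33), (38, 12), (9, 6)}

Natural join on qty: {(21, 34, grey, 19), (21, 34, grey, 30), (21, 38, gold, 19), (21, 38, gold, 30), (38, 20, black, 15), (38, 20, black, 6), (38, 34, red, 15), (38, 34, red, 6), (8, 34, blue, 33)}
Selection color = blue: {(8, 34, blue, 33)}
π_{cost, sid, color} gives {(34, 33, blue)}.
Selection cost ≠ 30: {(13, 5, white), (16, 2, gold), (3, 35, gold), (38, 12, blue), (9, 6, grey)}
Set union of the two operands is {(13, 5, white), (16, 2, gold), (3, 35, gold), (34, 33, blue), (38, 12, blue), (9, 6, grey)}.
π_{cost, sid} gives {(13, 5), (16, 2), (3, 35), (34, 33), (38, 12), (9, 6)}.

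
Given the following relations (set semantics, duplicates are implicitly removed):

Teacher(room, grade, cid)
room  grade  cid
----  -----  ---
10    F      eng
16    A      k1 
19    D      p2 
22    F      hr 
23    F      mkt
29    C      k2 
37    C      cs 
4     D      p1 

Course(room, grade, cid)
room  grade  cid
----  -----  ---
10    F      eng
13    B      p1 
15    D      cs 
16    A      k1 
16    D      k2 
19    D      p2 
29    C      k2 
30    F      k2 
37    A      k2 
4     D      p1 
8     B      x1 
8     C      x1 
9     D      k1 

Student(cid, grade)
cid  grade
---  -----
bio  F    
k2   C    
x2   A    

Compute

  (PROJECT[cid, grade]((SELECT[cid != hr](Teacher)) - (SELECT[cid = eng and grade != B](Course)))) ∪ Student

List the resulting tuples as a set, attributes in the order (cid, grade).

{(bio, F), (cs, C), (k1, A), (k2, C), (mkt, F), (p1, D), (p2, D), (x2, A)}

Selection cid != hr: {(10, F, eng), (16, A, k1), (19, D, p2), (23, F, mkt), (29, C, k2), (37, C, cs), (4, D, p1)}
Selection cid = eng and grade != B: {(10, F, eng)}
Set difference of the two operands is {(16, A, k1), (19, D, p2), (23, F, mkt), (29, C, k2), (37, C, cs), (4, D, p1)}.
Projecting to cid, grade: {(cs, C), (k1, A), (k2, C), (mkt, F), (p1, D), (p2, D)}
Set union of the two operands is {(bio, F), (cs, C), (k1, A), (k2, C), (mkt, F), (p1, D), (p2, D), (x2, A)}.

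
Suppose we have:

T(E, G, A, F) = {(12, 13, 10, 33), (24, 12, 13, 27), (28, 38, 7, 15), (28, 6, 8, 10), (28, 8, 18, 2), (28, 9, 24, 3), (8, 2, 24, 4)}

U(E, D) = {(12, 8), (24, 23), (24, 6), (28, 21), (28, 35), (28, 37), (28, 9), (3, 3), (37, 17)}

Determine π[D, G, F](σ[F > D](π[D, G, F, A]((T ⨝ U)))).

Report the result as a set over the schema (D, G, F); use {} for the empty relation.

{(23, 12, 27), (6, 12, 27), (8, 13, 33), (9, 38, 15), (9, 6, 10)}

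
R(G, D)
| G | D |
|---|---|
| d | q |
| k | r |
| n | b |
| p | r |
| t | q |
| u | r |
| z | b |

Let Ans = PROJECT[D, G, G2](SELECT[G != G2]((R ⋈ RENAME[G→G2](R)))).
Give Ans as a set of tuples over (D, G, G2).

{(b, n, z), (b, z, n), (q, d, t), (q, t, d), (r, k, p), (r, k, u), (r, p, k), (r, p, u), (r, u, k), (r, u, p)}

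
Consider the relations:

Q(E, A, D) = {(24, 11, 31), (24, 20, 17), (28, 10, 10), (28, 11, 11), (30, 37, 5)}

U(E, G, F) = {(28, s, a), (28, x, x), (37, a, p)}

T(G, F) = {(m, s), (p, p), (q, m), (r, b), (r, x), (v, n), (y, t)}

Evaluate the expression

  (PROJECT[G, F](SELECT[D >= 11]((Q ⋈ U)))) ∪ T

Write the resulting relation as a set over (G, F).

{(m, s), (p, p), (q, m), (r, b), (r, x), (s, a), (v, n), (x, x), (y, t)}

Natural join on E: {(28, 10, 10, s, a), (28, 10, 10, x, x), (28, 11, 11, s, a), (28, 11, 11, x, x)}
Filtering on D >= 11 leaves {(28, 11, 11, s, a), (28, 11, 11, x, x)}.
Projecting to G, F: {(s, a), (x, x)}
Set union of the two operands is {(m, s), (p, p), (q, m), (r, b), (r, x), (s, a), (v, n), (x, x), (y, t)}.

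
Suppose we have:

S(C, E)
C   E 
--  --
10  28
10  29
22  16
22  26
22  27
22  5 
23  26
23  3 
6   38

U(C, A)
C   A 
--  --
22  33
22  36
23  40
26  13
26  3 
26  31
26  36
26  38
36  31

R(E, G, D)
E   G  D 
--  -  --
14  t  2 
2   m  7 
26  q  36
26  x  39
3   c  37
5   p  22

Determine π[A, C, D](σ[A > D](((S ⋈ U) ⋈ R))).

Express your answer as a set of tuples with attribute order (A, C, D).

Natural join on C: {(22, 16, 33), (22, 16, 36), (22, 26, 33), (22, 26, 36), (22, 27, 33), (22, 27, 36), (22, 5, 33), (22, 5, 36), (23, 26, 40), (23, 3, 40)}
Natural join on E: {(22, 26, 33, q, 36), (22, 26, 33, x, 39), (22, 26, 36, q, 36), (22, 26, 36, x, 39), (22, 5, 33, p, 22), (22, 5, 36, p, 22), (23, 26, 40, q, 36), (23, 26, 40, x, 39), (23, 3, 40, c, 37)}
Filtering on A > D leaves {(22, 5, 33, p, 22), (22, 5, 36, p, 22), (23, 26, 40, q, 36), (23, 26, 40, x, 39), (23, 3, 40, c, 37)}.
π_{A, C, D} gives {(33, 22, 22), (36, 22, 22), (40, 23, 36), (40, 23, 37), (40, 23, 39)}.

{(33, 22, 22), (36, 22, 22), (40, 23, 36), (40, 23, 37), (40, 23, 39)}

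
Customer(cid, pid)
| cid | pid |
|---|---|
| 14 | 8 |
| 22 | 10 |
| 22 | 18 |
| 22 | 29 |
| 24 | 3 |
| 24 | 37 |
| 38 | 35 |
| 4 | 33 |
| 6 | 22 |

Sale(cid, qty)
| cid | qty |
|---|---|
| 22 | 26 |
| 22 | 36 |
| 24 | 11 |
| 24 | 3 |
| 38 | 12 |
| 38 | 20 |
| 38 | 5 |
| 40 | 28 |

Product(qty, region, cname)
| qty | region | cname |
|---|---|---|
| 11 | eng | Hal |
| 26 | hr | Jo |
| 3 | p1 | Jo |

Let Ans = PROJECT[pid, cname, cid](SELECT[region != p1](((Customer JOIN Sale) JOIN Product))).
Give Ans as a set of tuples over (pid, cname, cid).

Natural join on cid: {(22, 10, 26), (22, 10, 36), (22, 18, 26), (22, 18, 36), (22, 29, 26), (22, 29, 36), (24, 3, 11), (24, 3, 3), (24, 37, 11), (24, 37, 3), (38, 35, 12), (38, 35, 20), (38, 35, 5)}
Natural join on qty: {(22, 10, 26, hr, Jo), (22, 18, 26, hr, Jo), (22, 29, 26, hr, Jo), (24, 3, 11, eng, Hal), (24, 3, 3, p1, Jo), (24, 37, 11, eng, Hal), (24, 37, 3, p1, Jo)}
Filtering on region != p1 leaves {(22, 10, 26, hr, Jo), (22, 18, 26, hr, Jo), (22, 29, 26, hr, Jo), (24, 3, 11, eng, Hal), (24, 37, 11, eng, Hal)}.
π_{pid, cname, cid} gives {(10, Jo, 22), (18, Jo, 22), (29, Jo, 22), (3, Hal, 24), (37, Hal, 24)}.

{(10, Jo, 22), (18, Jo, 22), (29, Jo, 22), (3, Hal, 24), (37, Hal, 24)}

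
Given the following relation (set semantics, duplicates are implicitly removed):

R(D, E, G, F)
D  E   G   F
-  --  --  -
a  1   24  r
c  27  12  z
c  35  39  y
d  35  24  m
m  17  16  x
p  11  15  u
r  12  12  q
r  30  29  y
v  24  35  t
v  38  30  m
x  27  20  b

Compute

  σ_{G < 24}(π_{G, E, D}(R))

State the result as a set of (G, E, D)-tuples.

π_{G, E, D} gives {(12, 12, r), (12, 27, c), (15, 11, p), (16, 17, m), (20, 27, x), (24, 1, a), (24, 35, d), (29, 30, r), (30, 38, v), (35, 24, v), (39, 35, c)}.
Filtering on G < 24 leaves {(12, 12, r), (12, 27, c), (15, 11, p), (16, 17, m), (20, 27, x)}.

{(12, 12, r), (12, 27, c), (15, 11, p), (16, 17, m), (20, 27, x)}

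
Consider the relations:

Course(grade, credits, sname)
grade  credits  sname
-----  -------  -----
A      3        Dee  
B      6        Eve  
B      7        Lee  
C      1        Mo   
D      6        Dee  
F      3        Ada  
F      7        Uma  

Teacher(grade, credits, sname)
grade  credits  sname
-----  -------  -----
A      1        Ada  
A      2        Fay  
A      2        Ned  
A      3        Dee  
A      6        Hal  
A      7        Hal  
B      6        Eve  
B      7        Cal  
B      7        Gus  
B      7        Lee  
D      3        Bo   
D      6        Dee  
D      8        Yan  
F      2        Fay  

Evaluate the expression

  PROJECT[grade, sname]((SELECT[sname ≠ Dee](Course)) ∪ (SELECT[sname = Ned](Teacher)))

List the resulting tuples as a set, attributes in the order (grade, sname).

{(A, Ned), (B, Eve), (B, Lee), (C, Mo), (F, Ada), (F, Uma)}

Selection sname ≠ Dee: {(B, 6, Eve), (B, 7, Lee), (C, 1, Mo), (F, 3, Ada), (F, 7, Uma)}
Selection sname = Ned: {(A, 2, Ned)}
Taking the union: {(A, 2, Ned), (B, 6, Eve), (B, 7, Lee), (C, 1, Mo), (F, 3, Ada), (F, 7, Uma)}
Keep only column(s) grade, sname: {(A, Ned), (B, Eve), (B, Lee), (C, Mo), (F, Ada), (F, Uma)}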